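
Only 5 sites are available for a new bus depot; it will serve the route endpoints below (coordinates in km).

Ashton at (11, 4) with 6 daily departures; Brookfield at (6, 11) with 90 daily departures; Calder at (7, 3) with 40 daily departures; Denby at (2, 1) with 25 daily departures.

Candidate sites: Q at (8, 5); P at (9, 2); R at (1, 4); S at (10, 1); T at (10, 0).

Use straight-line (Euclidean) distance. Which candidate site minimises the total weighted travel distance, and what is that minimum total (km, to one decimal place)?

Total weighted distance at each candidate:
  Q (8, 5): total = 857.9
  P (9, 2): total = 1137.0
  R (1, 4): total = 1156.6
  S (10, 1): total = 1332.5
  T (10, 0): total = 1449.4
Minimum is at Q with total 857.9 km.

Q, total 857.9 km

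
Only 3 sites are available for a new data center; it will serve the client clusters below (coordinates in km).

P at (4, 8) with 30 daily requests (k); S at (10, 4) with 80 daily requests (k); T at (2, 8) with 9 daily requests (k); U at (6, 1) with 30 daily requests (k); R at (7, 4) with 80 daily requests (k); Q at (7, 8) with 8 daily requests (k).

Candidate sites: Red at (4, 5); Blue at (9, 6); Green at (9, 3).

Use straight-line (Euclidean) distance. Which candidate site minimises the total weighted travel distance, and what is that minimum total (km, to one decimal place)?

Green, total 732.8 km

Total weighted distance at each candidate:
  Red (4, 5): total = 1030.2
  Blue (9, 6): total = 829.8
  Green (9, 3): total = 732.8
Minimum is at Green with total 732.8 km.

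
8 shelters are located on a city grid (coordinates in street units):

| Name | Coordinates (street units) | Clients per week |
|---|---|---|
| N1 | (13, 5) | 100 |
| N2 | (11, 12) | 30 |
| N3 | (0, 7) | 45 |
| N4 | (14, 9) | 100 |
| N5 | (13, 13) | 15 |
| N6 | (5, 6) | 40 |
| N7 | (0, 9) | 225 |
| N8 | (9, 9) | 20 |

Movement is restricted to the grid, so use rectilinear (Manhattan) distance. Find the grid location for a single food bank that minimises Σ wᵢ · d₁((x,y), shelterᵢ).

(5, 9)

Manhattan distance separates: Σwᵢ(|x−xᵢ|+|y−yᵢ|) = Σwᵢ|x−xᵢ| + Σwᵢ|y−yᵢ|, so x and y are optimised independently as 1-D weighted medians.
Total weight W = 575; half = 287.5.
x-coordinate, sorted with cumulative weight:
  x=0 (N3, w=45) cum 45
  x=0 (N7, w=225) cum 270
  x=5 (N6, w=40) cum 310  ← median
  x=9 (N8, w=20) cum 330
  x=11 (N2, w=30) cum 360
  x=13 (N1, w=100) cum 460
  x=13 (N5, w=15) cum 475
  x=14 (N4, w=100) cum 575
⇒ x* = 5
y-coordinate, sorted with cumulative weight:
  y=5 (N1, w=100) cum 100
  y=6 (N6, w=40) cum 140
  y=7 (N3, w=45) cum 185
  y=9 (N4, w=100) cum 285
  y=9 (N7, w=225) cum 510  ← median
  y=9 (N8, w=20) cum 530
  y=12 (N2, w=30) cum 560
  y=13 (N5, w=15) cum 575
⇒ y* = 9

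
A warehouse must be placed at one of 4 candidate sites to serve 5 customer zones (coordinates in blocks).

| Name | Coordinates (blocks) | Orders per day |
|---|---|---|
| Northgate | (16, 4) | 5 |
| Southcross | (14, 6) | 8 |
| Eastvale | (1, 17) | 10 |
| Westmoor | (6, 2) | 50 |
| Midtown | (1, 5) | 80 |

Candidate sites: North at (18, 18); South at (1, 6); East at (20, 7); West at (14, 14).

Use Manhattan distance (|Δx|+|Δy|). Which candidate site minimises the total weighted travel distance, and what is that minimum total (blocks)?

South, total 829 blocks

Total weighted distance at each candidate:
  North (18, 18): total = 4188
  South (1, 6): total = 829
  East (20, 7): total = 3011
  West (14, 14): total = 3044
Minimum is at South with total 829 blocks.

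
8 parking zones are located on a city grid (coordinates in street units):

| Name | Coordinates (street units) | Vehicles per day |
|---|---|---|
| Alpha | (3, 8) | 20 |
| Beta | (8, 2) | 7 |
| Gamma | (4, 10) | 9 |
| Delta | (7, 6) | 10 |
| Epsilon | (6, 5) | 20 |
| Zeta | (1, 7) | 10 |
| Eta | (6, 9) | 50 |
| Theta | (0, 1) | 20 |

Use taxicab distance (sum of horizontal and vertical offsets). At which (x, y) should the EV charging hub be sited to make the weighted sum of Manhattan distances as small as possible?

Manhattan distance separates: Σwᵢ(|x−xᵢ|+|y−yᵢ|) = Σwᵢ|x−xᵢ| + Σwᵢ|y−yᵢ|, so x and y are optimised independently as 1-D weighted medians.
Total weight W = 146; half = 73.
x-coordinate, sorted with cumulative weight:
  x=0 (Theta, w=20) cum 20
  x=1 (Zeta, w=10) cum 30
  x=3 (Alpha, w=20) cum 50
  x=4 (Gamma, w=9) cum 59
  x=6 (Epsilon, w=20) cum 79  ← median
  x=6 (Eta, w=50) cum 129
  x=7 (Delta, w=10) cum 139
  x=8 (Beta, w=7) cum 146
⇒ x* = 6
y-coordinate, sorted with cumulative weight:
  y=1 (Theta, w=20) cum 20
  y=2 (Beta, w=7) cum 27
  y=5 (Epsilon, w=20) cum 47
  y=6 (Delta, w=10) cum 57
  y=7 (Zeta, w=10) cum 67
  y=8 (Alpha, w=20) cum 87  ← median
  y=9 (Eta, w=50) cum 137
  y=10 (Gamma, w=9) cum 146
⇒ y* = 8

(6, 8)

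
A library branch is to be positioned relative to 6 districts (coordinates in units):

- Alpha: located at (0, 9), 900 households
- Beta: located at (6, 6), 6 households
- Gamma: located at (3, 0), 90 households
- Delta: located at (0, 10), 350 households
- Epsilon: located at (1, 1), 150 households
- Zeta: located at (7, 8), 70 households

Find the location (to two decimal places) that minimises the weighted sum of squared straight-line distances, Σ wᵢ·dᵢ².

(0.60, 7.88)

The minimiser of Σwᵢ‖p−pᵢ‖² is the weighted centroid p* = (Σwᵢpᵢ)/(Σwᵢ).
Σwᵢ = 1566.
Σwᵢxᵢ = 900·0 + 6·6 + 90·3 + 350·0 + 150·1 + 70·7 = 946.
Σwᵢyᵢ = 900·9 + 6·6 + 90·0 + 350·10 + 150·1 + 70·8 = 12346.
x* = 946/1566 = 0.60, y* = 12346/1566 = 7.88.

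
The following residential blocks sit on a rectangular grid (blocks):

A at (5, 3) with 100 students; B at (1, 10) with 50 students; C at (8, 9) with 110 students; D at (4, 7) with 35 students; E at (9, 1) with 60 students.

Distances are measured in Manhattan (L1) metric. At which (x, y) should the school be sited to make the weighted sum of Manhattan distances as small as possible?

Manhattan distance separates: Σwᵢ(|x−xᵢ|+|y−yᵢ|) = Σwᵢ|x−xᵢ| + Σwᵢ|y−yᵢ|, so x and y are optimised independently as 1-D weighted medians.
Total weight W = 355; half = 177.5.
x-coordinate, sorted with cumulative weight:
  x=1 (B, w=50) cum 50
  x=4 (D, w=35) cum 85
  x=5 (A, w=100) cum 185  ← median
  x=8 (C, w=110) cum 295
  x=9 (E, w=60) cum 355
⇒ x* = 5
y-coordinate, sorted with cumulative weight:
  y=1 (E, w=60) cum 60
  y=3 (A, w=100) cum 160
  y=7 (D, w=35) cum 195  ← median
  y=9 (C, w=110) cum 305
  y=10 (B, w=50) cum 355
⇒ y* = 7

(5, 7)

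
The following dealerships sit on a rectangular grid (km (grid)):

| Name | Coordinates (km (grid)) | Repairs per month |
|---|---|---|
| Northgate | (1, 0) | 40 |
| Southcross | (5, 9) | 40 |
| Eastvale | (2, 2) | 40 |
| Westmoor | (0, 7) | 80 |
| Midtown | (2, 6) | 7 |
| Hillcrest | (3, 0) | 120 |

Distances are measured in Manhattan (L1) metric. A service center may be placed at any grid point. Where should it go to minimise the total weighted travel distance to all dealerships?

Manhattan distance separates: Σwᵢ(|x−xᵢ|+|y−yᵢ|) = Σwᵢ|x−xᵢ| + Σwᵢ|y−yᵢ|, so x and y are optimised independently as 1-D weighted medians.
Total weight W = 327; half = 163.5.
x-coordinate, sorted with cumulative weight:
  x=0 (Westmoor, w=80) cum 80
  x=1 (Northgate, w=40) cum 120
  x=2 (Eastvale, w=40) cum 160
  x=2 (Midtown, w=7) cum 167  ← median
  x=3 (Hillcrest, w=120) cum 287
  x=5 (Southcross, w=40) cum 327
⇒ x* = 2
y-coordinate, sorted with cumulative weight:
  y=0 (Northgate, w=40) cum 40
  y=0 (Hillcrest, w=120) cum 160
  y=2 (Eastvale, w=40) cum 200  ← median
  y=6 (Midtown, w=7) cum 207
  y=7 (Westmoor, w=80) cum 287
  y=9 (Southcross, w=40) cum 327
⇒ y* = 2

(2, 2)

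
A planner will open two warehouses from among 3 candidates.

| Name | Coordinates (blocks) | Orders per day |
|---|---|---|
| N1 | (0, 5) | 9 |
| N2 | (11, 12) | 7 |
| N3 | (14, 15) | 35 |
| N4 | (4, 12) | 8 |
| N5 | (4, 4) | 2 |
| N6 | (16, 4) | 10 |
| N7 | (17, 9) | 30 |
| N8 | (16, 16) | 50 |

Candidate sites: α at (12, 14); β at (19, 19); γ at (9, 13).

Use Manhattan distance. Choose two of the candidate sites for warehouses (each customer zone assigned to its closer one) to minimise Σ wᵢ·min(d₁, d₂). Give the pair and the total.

{α, γ}, total 1095

Evaluate every pair (each demand assigned to the nearer of the two):
  {α, γ}: total = 1095
  {α, β}: total = 1171
  {β, γ}: total = 1315
Best pair: {α, γ} with total 1095.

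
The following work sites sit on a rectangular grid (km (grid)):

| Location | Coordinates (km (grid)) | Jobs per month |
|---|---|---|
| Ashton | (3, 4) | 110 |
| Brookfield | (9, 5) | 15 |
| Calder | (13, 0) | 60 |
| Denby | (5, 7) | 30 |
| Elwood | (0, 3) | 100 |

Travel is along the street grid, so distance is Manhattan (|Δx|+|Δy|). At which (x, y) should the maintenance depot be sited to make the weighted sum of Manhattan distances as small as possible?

Manhattan distance separates: Σwᵢ(|x−xᵢ|+|y−yᵢ|) = Σwᵢ|x−xᵢ| + Σwᵢ|y−yᵢ|, so x and y are optimised independently as 1-D weighted medians.
Total weight W = 315; half = 157.5.
x-coordinate, sorted with cumulative weight:
  x=0 (Elwood, w=100) cum 100
  x=3 (Ashton, w=110) cum 210  ← median
  x=5 (Denby, w=30) cum 240
  x=9 (Brookfield, w=15) cum 255
  x=13 (Calder, w=60) cum 315
⇒ x* = 3
y-coordinate, sorted with cumulative weight:
  y=0 (Calder, w=60) cum 60
  y=3 (Elwood, w=100) cum 160  ← median
  y=4 (Ashton, w=110) cum 270
  y=5 (Brookfield, w=15) cum 285
  y=7 (Denby, w=30) cum 315
⇒ y* = 3

(3, 3)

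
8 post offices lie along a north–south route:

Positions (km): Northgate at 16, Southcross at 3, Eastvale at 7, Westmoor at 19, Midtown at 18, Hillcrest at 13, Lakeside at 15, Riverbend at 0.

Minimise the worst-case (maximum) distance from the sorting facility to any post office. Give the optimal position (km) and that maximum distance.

The 1-center on a line is the midpoint of the two extreme points: leftmost at 0, rightmost at 19.
Optimal location = (0 + 19)/2 = 9.5; maximum distance = (19 − 0)/2 = 9.5.

location 9.5, max distance 9.5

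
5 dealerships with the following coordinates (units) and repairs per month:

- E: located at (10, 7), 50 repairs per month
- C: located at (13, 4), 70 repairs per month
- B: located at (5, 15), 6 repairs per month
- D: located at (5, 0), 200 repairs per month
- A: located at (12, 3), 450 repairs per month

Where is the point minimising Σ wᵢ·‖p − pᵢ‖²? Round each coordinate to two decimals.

The minimiser of Σwᵢ‖p−pᵢ‖² is the weighted centroid p* = (Σwᵢpᵢ)/(Σwᵢ).
Σwᵢ = 776.
Σwᵢxᵢ = 50·10 + 70·13 + 6·5 + 200·5 + 450·12 = 7840.
Σwᵢyᵢ = 50·7 + 70·4 + 6·15 + 200·0 + 450·3 = 2070.
x* = 7840/776 = 10.10, y* = 2070/776 = 2.67.

(10.10, 2.67)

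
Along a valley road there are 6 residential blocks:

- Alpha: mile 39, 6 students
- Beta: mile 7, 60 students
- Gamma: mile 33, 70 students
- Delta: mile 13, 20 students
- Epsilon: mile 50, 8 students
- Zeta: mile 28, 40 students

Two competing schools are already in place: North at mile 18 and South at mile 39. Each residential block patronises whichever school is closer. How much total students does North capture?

The indifferent point is the midpoint (18+39)/2 = 28.5; residential blocks left of it (closer to North at 18) go to North, those right go to South.
  Beta at 7 (w=60) → North
  Delta at 13 (w=20) → North
  Zeta at 28 (w=40) → North
  Gamma at 33 (w=70) → South
  Alpha at 39 (w=6) → South
  Epsilon at 50 (w=8) → South
North captures 120; South captures 84.

120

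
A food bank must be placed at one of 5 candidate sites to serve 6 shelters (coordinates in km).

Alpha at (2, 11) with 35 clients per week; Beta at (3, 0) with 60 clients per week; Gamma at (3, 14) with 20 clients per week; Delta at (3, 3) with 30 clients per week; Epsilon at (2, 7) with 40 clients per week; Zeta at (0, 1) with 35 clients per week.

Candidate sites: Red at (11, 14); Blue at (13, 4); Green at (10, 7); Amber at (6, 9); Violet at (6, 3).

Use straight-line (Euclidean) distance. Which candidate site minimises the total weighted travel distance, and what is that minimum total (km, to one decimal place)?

Violet, total 1333.3 km

Total weighted distance at each candidate:
  Red (11, 14): total = 2919.7
  Blue (13, 4): total = 2609.9
  Green (10, 7): total = 2075.0
  Amber (6, 9): total = 1572.5
  Violet (6, 3): total = 1333.3
Minimum is at Violet with total 1333.3 km.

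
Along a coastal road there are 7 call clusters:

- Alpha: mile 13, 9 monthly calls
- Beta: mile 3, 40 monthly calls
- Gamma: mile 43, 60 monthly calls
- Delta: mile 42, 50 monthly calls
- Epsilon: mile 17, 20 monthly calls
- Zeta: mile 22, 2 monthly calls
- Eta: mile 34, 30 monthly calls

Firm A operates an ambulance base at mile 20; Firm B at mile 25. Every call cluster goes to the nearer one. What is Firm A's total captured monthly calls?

71

The indifferent point is the midpoint (20+25)/2 = 22.5; call clusters left of it (closer to Firm A at 20) go to Firm A, those right go to Firm B.
  Beta at 3 (w=40) → Firm A
  Alpha at 13 (w=9) → Firm A
  Epsilon at 17 (w=20) → Firm A
  Zeta at 22 (w=2) → Firm A
  Eta at 34 (w=30) → Firm B
  Delta at 42 (w=50) → Firm B
  Gamma at 43 (w=60) → Firm B
Firm A captures 71; Firm B captures 140.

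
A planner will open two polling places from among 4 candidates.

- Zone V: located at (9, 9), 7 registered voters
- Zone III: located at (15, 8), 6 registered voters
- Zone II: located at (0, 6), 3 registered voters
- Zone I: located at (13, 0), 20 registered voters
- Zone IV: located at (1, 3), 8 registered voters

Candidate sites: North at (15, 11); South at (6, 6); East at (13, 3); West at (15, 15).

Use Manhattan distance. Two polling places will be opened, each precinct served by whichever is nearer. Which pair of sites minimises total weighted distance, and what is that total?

Evaluate every pair (each demand assigned to the nearer of the two):
  {South, East}: total = 226
  {North, East}: total = 278
  {East, West}: total = 316
  {North, South}: total = 402
  {South, West}: total = 426
  {North, West}: total = 570
Best pair: {South, East} with total 226.

{South, East}, total 226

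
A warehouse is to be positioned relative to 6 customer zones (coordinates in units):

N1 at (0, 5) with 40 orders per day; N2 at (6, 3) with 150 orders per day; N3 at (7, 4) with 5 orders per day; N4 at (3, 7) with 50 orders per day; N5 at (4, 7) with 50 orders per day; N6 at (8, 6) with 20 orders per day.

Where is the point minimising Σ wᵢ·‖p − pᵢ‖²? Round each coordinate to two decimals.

(4.59, 4.73)

The minimiser of Σwᵢ‖p−pᵢ‖² is the weighted centroid p* = (Σwᵢpᵢ)/(Σwᵢ).
Σwᵢ = 315.
Σwᵢxᵢ = 40·0 + 150·6 + 5·7 + 50·3 + 50·4 + 20·8 = 1445.
Σwᵢyᵢ = 40·5 + 150·3 + 5·4 + 50·7 + 50·7 + 20·6 = 1490.
x* = 1445/315 = 4.59, y* = 1490/315 = 4.73.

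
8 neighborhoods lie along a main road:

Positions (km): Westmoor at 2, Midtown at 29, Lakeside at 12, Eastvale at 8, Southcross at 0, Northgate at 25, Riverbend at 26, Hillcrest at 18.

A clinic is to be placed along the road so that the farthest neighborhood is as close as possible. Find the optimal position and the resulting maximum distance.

location 14.5, max distance 14.5

The 1-center on a line is the midpoint of the two extreme points: leftmost at 0, rightmost at 29.
Optimal location = (0 + 29)/2 = 14.5; maximum distance = (29 − 0)/2 = 14.5.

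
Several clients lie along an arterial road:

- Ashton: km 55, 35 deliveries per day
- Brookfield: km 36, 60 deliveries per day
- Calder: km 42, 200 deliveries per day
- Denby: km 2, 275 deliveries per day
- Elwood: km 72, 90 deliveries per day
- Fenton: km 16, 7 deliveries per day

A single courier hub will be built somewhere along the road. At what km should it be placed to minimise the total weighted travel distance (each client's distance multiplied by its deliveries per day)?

For a sum of weighted absolute distances on a line, the optimum is the weighted median (not the mean). Total weight W = 667; half-weight = 333.5.
Sort by position and accumulate weight:
  km 2 (Denby, w=275) → cum 275
  km 16 (Fenton, w=7) → cum 282
  km 36 (Brookfield, w=60) → cum 342  ≥ 333.5 → median here
  km 42 (Calder, w=200) → cum 542
  km 55 (Ashton, w=35) → cum 577
  km 72 (Elwood, w=90) → cum 667
Optimal location: km 36.

x = 36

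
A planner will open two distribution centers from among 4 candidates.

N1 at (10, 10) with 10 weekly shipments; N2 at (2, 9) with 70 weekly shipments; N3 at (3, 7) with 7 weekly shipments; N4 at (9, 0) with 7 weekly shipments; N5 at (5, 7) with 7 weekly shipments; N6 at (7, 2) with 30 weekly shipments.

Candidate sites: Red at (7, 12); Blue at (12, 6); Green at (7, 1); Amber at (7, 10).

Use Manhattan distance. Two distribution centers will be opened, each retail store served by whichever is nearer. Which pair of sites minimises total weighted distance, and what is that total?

Evaluate every pair (each demand assigned to the nearer of the two):
  {Green, Amber}: total = 585
  {Red, Green}: total = 773
  {Blue, Amber}: total = 837
  {Red, Amber}: total = 858
  {Red, Blue}: total = 1055
  {Blue, Green}: total = 1147
Best pair: {Green, Amber} with total 585.

{Green, Amber}, total 585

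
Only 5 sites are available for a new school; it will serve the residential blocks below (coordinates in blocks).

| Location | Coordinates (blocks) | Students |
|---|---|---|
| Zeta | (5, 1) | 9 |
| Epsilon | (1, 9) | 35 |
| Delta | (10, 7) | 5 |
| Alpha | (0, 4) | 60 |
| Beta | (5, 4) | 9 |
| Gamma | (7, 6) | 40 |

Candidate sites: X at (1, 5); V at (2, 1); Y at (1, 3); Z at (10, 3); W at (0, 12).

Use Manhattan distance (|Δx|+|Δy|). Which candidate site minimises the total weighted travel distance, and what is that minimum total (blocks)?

X, total 712 blocks

Total weighted distance at each candidate:
  X (1, 5): total = 712
  V (2, 1): total = 1166
  Y (1, 3): total = 854
  Z (10, 3): total = 1562
  W (0, 12): total = 1476
Minimum is at X with total 712 blocks.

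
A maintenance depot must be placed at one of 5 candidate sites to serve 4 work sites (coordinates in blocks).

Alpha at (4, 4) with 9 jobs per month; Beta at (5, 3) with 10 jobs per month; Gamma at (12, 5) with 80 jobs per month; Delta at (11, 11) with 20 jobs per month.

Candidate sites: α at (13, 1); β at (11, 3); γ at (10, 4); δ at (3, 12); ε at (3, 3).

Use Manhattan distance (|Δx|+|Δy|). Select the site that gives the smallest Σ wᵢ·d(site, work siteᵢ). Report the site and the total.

γ, total 514 blocks

Total weighted distance at each candidate:
  α (13, 1): total = 848
  β (11, 3): total = 532
  γ (10, 4): total = 514
  δ (3, 12): total = 1651
  ε (3, 3): total = 1238
Minimum is at γ with total 514 blocks.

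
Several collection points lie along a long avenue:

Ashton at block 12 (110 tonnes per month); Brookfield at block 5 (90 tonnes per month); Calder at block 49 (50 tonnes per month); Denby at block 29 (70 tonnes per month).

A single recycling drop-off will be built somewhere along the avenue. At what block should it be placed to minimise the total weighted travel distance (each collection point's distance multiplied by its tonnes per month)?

x = 12

For a sum of weighted absolute distances on a line, the optimum is the weighted median (not the mean). Total weight W = 320; half-weight = 160.
Sort by position and accumulate weight:
  block 5 (Brookfield, w=90) → cum 90
  block 12 (Ashton, w=110) → cum 200  ≥ 160 → median here
  block 29 (Denby, w=70) → cum 270
  block 49 (Calder, w=50) → cum 320
Optimal location: block 12.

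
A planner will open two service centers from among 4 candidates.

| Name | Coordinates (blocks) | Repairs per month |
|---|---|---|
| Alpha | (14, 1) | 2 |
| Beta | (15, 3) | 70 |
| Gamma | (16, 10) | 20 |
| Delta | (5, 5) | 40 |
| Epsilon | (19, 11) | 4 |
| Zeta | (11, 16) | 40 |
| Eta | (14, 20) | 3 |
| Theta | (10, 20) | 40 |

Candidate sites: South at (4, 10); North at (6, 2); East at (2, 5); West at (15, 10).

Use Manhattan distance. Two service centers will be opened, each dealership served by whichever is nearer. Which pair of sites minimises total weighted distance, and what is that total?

Evaluate every pair (each demand assigned to the nearer of the two):
  {East, West}: total = 1703
  {North, West}: total = 1741
  {South, West}: total = 1823
  {South, North}: total = 2402
  {South, East}: total = 2726
  {North, East}: total = 3004
Best pair: {East, West} with total 1703.

{East, West}, total 1703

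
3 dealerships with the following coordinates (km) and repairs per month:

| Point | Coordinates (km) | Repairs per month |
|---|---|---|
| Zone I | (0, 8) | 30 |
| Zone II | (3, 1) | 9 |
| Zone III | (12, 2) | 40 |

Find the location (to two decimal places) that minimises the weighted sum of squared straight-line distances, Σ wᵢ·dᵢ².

The minimiser of Σwᵢ‖p−pᵢ‖² is the weighted centroid p* = (Σwᵢpᵢ)/(Σwᵢ).
Σwᵢ = 79.
Σwᵢxᵢ = 30·0 + 9·3 + 40·12 = 507.
Σwᵢyᵢ = 30·8 + 9·1 + 40·2 = 329.
x* = 507/79 = 6.42, y* = 329/79 = 4.16.

(6.42, 4.16)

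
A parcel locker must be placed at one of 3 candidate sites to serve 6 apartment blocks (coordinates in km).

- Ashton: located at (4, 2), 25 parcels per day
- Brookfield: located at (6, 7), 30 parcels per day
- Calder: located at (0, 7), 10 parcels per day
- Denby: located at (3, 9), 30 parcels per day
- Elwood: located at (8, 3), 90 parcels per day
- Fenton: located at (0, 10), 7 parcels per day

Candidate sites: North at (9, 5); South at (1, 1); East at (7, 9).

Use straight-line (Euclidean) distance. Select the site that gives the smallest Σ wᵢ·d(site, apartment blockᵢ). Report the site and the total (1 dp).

Total weighted distance at each candidate:
  North (9, 5): total = 835.8
  South (1, 1): total = 1340.2
  East (7, 9): total = 1047.2
Minimum is at North with total 835.8 km.

North, total 835.8 km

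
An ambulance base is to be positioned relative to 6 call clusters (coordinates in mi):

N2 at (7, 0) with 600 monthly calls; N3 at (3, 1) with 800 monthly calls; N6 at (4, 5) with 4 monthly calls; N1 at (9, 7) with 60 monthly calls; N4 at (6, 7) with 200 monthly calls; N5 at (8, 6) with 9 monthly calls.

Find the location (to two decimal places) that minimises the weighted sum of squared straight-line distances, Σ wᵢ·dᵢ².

(5.04, 1.61)

The minimiser of Σwᵢ‖p−pᵢ‖² is the weighted centroid p* = (Σwᵢpᵢ)/(Σwᵢ).
Σwᵢ = 1673.
Σwᵢxᵢ = 600·7 + 800·3 + 4·4 + 60·9 + 200·6 + 9·8 = 8428.
Σwᵢyᵢ = 600·0 + 800·1 + 4·5 + 60·7 + 200·7 + 9·6 = 2694.
x* = 8428/1673 = 5.04, y* = 2694/1673 = 1.61.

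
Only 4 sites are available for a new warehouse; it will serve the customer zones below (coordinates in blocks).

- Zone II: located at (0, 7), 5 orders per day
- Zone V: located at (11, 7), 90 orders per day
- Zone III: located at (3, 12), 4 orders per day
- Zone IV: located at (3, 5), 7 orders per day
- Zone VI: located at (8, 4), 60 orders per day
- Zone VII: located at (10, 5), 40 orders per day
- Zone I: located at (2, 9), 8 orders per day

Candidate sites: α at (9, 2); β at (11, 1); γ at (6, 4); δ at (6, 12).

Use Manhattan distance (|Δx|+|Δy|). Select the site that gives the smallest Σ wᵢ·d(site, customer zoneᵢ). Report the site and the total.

Total weighted distance at each candidate:
  α (9, 2): total = 1279
  β (11, 1): total = 1481
  γ (6, 4): total = 1229
  δ (6, 12): total = 2133
Minimum is at γ with total 1229 blocks.

γ, total 1229 blocks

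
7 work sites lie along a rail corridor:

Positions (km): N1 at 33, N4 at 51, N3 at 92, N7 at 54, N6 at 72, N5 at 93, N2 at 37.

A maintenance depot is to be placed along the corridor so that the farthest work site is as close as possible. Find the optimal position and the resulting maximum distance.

The 1-center on a line is the midpoint of the two extreme points: leftmost at 33, rightmost at 93.
Optimal location = (33 + 93)/2 = 63; maximum distance = (93 − 33)/2 = 30.

location 63, max distance 30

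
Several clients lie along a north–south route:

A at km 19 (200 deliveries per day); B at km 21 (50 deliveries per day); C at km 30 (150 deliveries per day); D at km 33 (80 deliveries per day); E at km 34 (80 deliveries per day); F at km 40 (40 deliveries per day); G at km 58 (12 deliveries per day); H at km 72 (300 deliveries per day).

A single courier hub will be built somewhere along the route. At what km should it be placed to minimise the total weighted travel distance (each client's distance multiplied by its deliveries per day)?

x = 33

For a sum of weighted absolute distances on a line, the optimum is the weighted median (not the mean). Total weight W = 912; half-weight = 456.
Sort by position and accumulate weight:
  km 19 (A, w=200) → cum 200
  km 21 (B, w=50) → cum 250
  km 30 (C, w=150) → cum 400
  km 33 (D, w=80) → cum 480  ≥ 456 → median here
  km 34 (E, w=80) → cum 560
  km 40 (F, w=40) → cum 600
  km 58 (G, w=12) → cum 612
  km 72 (H, w=300) → cum 912
Optimal location: km 33.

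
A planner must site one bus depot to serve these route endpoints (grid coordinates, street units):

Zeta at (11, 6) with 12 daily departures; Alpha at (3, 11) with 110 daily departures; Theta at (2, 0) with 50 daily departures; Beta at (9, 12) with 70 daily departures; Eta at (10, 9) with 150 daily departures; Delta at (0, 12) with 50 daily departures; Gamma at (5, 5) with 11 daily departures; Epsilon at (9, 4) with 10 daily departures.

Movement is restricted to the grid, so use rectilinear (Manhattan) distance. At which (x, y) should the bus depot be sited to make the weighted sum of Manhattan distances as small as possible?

(9, 9)

Manhattan distance separates: Σwᵢ(|x−xᵢ|+|y−yᵢ|) = Σwᵢ|x−xᵢ| + Σwᵢ|y−yᵢ|, so x and y are optimised independently as 1-D weighted medians.
Total weight W = 463; half = 231.5.
x-coordinate, sorted with cumulative weight:
  x=0 (Delta, w=50) cum 50
  x=2 (Theta, w=50) cum 100
  x=3 (Alpha, w=110) cum 210
  x=5 (Gamma, w=11) cum 221
  x=9 (Beta, w=70) cum 291  ← median
  x=9 (Epsilon, w=10) cum 301
  x=10 (Eta, w=150) cum 451
  x=11 (Zeta, w=12) cum 463
⇒ x* = 9
y-coordinate, sorted with cumulative weight:
  y=0 (Theta, w=50) cum 50
  y=4 (Epsilon, w=10) cum 60
  y=5 (Gamma, w=11) cum 71
  y=6 (Zeta, w=12) cum 83
  y=9 (Eta, w=150) cum 233  ← median
  y=11 (Alpha, w=110) cum 343
  y=12 (Beta, w=70) cum 413
  y=12 (Delta, w=50) cum 463
⇒ y* = 9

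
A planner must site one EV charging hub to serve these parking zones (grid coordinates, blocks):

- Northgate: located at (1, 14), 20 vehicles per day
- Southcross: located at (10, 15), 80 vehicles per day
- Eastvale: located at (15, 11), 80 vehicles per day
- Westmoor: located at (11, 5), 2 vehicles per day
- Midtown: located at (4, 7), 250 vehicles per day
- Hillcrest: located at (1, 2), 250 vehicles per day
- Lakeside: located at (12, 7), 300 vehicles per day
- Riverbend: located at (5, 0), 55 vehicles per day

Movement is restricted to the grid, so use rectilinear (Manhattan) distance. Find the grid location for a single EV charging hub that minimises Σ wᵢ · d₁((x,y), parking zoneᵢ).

Manhattan distance separates: Σwᵢ(|x−xᵢ|+|y−yᵢ|) = Σwᵢ|x−xᵢ| + Σwᵢ|y−yᵢ|, so x and y are optimised independently as 1-D weighted medians.
Total weight W = 1037; half = 518.5.
x-coordinate, sorted with cumulative weight:
  x=1 (Northgate, w=20) cum 20
  x=1 (Hillcrest, w=250) cum 270
  x=4 (Midtown, w=250) cum 520  ← median
  x=5 (Riverbend, w=55) cum 575
  x=10 (Southcross, w=80) cum 655
  x=11 (Westmoor, w=2) cum 657
  x=12 (Lakeside, w=300) cum 957
  x=15 (Eastvale, w=80) cum 1037
⇒ x* = 4
y-coordinate, sorted with cumulative weight:
  y=0 (Riverbend, w=55) cum 55
  y=2 (Hillcrest, w=250) cum 305
  y=5 (Westmoor, w=2) cum 307
  y=7 (Midtown, w=250) cum 557  ← median
  y=7 (Lakeside, w=300) cum 857
  y=11 (Eastvale, w=80) cum 937
  y=14 (Northgate, w=20) cum 957
  y=15 (Southcross, w=80) cum 1037
⇒ y* = 7

(4, 7)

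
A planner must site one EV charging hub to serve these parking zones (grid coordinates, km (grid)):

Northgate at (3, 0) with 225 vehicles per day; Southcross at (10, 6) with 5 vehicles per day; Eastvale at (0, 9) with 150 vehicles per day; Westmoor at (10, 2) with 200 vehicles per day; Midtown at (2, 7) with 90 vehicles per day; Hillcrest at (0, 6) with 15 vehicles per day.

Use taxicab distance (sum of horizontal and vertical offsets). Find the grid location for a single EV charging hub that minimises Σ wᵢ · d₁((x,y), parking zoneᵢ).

Manhattan distance separates: Σwᵢ(|x−xᵢ|+|y−yᵢ|) = Σwᵢ|x−xᵢ| + Σwᵢ|y−yᵢ|, so x and y are optimised independently as 1-D weighted medians.
Total weight W = 685; half = 342.5.
x-coordinate, sorted with cumulative weight:
  x=0 (Eastvale, w=150) cum 150
  x=0 (Hillcrest, w=15) cum 165
  x=2 (Midtown, w=90) cum 255
  x=3 (Northgate, w=225) cum 480  ← median
  x=10 (Southcross, w=5) cum 485
  x=10 (Westmoor, w=200) cum 685
⇒ x* = 3
y-coordinate, sorted with cumulative weight:
  y=0 (Northgate, w=225) cum 225
  y=2 (Westmoor, w=200) cum 425  ← median
  y=6 (Southcross, w=5) cum 430
  y=6 (Hillcrest, w=15) cum 445
  y=7 (Midtown, w=90) cum 535
  y=9 (Eastvale, w=150) cum 685
⇒ y* = 2

(3, 2)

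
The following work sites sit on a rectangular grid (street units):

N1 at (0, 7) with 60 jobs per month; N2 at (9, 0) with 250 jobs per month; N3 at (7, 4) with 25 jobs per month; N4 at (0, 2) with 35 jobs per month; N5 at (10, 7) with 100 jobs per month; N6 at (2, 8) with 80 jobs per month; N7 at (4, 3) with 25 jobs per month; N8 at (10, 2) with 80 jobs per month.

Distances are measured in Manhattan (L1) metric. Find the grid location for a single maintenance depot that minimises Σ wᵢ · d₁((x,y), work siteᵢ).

Manhattan distance separates: Σwᵢ(|x−xᵢ|+|y−yᵢ|) = Σwᵢ|x−xᵢ| + Σwᵢ|y−yᵢ|, so x and y are optimised independently as 1-D weighted medians.
Total weight W = 655; half = 327.5.
x-coordinate, sorted with cumulative weight:
  x=0 (N1, w=60) cum 60
  x=0 (N4, w=35) cum 95
  x=2 (N6, w=80) cum 175
  x=4 (N7, w=25) cum 200
  x=7 (N3, w=25) cum 225
  x=9 (N2, w=250) cum 475  ← median
  x=10 (N5, w=100) cum 575
  x=10 (N8, w=80) cum 655
⇒ x* = 9
y-coordinate, sorted with cumulative weight:
  y=0 (N2, w=250) cum 250
  y=2 (N4, w=35) cum 285
  y=2 (N8, w=80) cum 365  ← median
  y=3 (N7, w=25) cum 390
  y=4 (N3, w=25) cum 415
  y=7 (N1, w=60) cum 475
  y=7 (N5, w=100) cum 575
  y=8 (N6, w=80) cum 655
⇒ y* = 2

(9, 2)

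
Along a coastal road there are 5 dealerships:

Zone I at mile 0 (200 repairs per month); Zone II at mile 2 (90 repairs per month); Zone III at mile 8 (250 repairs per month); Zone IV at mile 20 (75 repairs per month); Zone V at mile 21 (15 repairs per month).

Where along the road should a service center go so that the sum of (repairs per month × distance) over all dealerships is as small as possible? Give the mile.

x = 8

For a sum of weighted absolute distances on a line, the optimum is the weighted median (not the mean). Total weight W = 630; half-weight = 315.
Sort by position and accumulate weight:
  mile 0 (Zone I, w=200) → cum 200
  mile 2 (Zone II, w=90) → cum 290
  mile 8 (Zone III, w=250) → cum 540  ≥ 315 → median here
  mile 20 (Zone IV, w=75) → cum 615
  mile 21 (Zone V, w=15) → cum 630
Optimal location: mile 8.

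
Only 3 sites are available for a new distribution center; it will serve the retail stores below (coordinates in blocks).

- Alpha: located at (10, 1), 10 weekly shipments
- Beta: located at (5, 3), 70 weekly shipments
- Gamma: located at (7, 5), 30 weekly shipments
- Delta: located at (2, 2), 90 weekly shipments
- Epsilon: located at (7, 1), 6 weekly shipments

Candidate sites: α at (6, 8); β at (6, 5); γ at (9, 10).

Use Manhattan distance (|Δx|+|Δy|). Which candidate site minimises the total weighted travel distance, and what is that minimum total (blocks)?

β, total 980 blocks

Total weighted distance at each candidate:
  α (6, 8): total = 1598
  β (6, 5): total = 980
  γ (9, 10): total = 2496
Minimum is at β with total 980 blocks.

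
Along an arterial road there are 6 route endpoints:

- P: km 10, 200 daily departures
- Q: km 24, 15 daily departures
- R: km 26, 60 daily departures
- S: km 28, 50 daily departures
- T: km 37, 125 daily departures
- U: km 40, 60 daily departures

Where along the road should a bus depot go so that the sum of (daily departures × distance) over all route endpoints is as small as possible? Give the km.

x = 26

For a sum of weighted absolute distances on a line, the optimum is the weighted median (not the mean). Total weight W = 510; half-weight = 255.
Sort by position and accumulate weight:
  km 10 (P, w=200) → cum 200
  km 24 (Q, w=15) → cum 215
  km 26 (R, w=60) → cum 275  ≥ 255 → median here
  km 28 (S, w=50) → cum 325
  km 37 (T, w=125) → cum 450
  km 40 (U, w=60) → cum 510
Optimal location: km 26.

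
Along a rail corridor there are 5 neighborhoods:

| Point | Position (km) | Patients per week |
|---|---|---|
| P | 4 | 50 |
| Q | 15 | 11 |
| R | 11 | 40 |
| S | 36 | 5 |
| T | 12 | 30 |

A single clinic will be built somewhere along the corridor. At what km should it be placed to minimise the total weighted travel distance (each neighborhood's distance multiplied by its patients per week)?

x = 11

For a sum of weighted absolute distances on a line, the optimum is the weighted median (not the mean). Total weight W = 136; half-weight = 68.
Sort by position and accumulate weight:
  km 4 (P, w=50) → cum 50
  km 11 (R, w=40) → cum 90  ≥ 68 → median here
  km 12 (T, w=30) → cum 120
  km 15 (Q, w=11) → cum 131
  km 36 (S, w=5) → cum 136
Optimal location: km 11.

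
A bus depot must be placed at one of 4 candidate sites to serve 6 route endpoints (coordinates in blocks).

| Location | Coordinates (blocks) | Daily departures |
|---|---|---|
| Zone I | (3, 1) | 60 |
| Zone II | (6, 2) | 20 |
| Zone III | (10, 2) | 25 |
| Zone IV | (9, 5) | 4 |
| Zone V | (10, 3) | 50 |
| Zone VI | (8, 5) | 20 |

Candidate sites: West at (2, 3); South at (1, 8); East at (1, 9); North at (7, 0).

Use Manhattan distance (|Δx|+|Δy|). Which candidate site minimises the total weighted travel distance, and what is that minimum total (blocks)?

North, total 933 blocks

Total weighted distance at each candidate:
  West (2, 3): total = 1101
  South (1, 8): total = 2079
  East (1, 9): total = 2258
  North (7, 0): total = 933
Minimum is at North with total 933 blocks.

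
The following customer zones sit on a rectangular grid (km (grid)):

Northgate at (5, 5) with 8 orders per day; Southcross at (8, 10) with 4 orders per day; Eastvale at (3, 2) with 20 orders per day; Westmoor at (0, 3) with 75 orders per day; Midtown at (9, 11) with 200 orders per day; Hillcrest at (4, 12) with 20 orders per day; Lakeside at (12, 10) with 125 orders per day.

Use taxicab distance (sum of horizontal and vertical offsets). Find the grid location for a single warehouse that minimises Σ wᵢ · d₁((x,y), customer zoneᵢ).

(9, 10)

Manhattan distance separates: Σwᵢ(|x−xᵢ|+|y−yᵢ|) = Σwᵢ|x−xᵢ| + Σwᵢ|y−yᵢ|, so x and y are optimised independently as 1-D weighted medians.
Total weight W = 452; half = 226.
x-coordinate, sorted with cumulative weight:
  x=0 (Westmoor, w=75) cum 75
  x=3 (Eastvale, w=20) cum 95
  x=4 (Hillcrest, w=20) cum 115
  x=5 (Northgate, w=8) cum 123
  x=8 (Southcross, w=4) cum 127
  x=9 (Midtown, w=200) cum 327  ← median
  x=12 (Lakeside, w=125) cum 452
⇒ x* = 9
y-coordinate, sorted with cumulative weight:
  y=2 (Eastvale, w=20) cum 20
  y=3 (Westmoor, w=75) cum 95
  y=5 (Northgate, w=8) cum 103
  y=10 (Southcross, w=4) cum 107
  y=10 (Lakeside, w=125) cum 232  ← median
  y=11 (Midtown, w=200) cum 432
  y=12 (Hillcrest, w=20) cum 452
⇒ y* = 10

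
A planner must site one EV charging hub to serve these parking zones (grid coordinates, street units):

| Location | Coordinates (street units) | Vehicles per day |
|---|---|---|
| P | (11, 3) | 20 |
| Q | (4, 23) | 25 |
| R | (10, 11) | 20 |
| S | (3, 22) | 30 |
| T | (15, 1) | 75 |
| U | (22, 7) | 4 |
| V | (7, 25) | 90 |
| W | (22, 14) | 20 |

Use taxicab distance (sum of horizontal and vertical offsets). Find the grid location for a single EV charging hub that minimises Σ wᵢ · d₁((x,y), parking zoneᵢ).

Manhattan distance separates: Σwᵢ(|x−xᵢ|+|y−yᵢ|) = Σwᵢ|x−xᵢ| + Σwᵢ|y−yᵢ|, so x and y are optimised independently as 1-D weighted medians.
Total weight W = 284; half = 142.
x-coordinate, sorted with cumulative weight:
  x=3 (S, w=30) cum 30
  x=4 (Q, w=25) cum 55
  x=7 (V, w=90) cum 145  ← median
  x=10 (R, w=20) cum 165
  x=11 (P, w=20) cum 185
  x=15 (T, w=75) cum 260
  x=22 (U, w=4) cum 264
  x=22 (W, w=20) cum 284
⇒ x* = 7
y-coordinate, sorted with cumulative weight:
  y=1 (T, w=75) cum 75
  y=3 (P, w=20) cum 95
  y=7 (U, w=4) cum 99
  y=11 (R, w=20) cum 119
  y=14 (W, w=20) cum 139
  y=22 (S, w=30) cum 169  ← median
  y=23 (Q, w=25) cum 194
  y=25 (V, w=90) cum 284
⇒ y* = 22

(7, 22)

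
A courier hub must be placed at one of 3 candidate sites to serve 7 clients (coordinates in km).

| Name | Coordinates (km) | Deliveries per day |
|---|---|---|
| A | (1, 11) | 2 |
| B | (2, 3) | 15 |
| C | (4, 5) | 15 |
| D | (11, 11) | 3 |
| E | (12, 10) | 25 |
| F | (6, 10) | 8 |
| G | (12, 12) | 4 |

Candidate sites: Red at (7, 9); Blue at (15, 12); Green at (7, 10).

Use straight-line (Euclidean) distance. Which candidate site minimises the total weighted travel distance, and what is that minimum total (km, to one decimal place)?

Red, total 380.3 km

Total weighted distance at each candidate:
  Red (7, 9): total = 380.3
  Blue (15, 12): total = 649.1
  Green (7, 10): total = 395.6
Minimum is at Red with total 380.3 km.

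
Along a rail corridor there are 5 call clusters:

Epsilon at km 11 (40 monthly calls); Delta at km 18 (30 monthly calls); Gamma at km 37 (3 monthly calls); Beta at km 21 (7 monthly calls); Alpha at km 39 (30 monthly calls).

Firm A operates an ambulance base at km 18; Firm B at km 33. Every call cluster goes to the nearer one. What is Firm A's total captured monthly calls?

77

The indifferent point is the midpoint (18+33)/2 = 25.5; call clusters left of it (closer to Firm A at 18) go to Firm A, those right go to Firm B.
  Epsilon at 11 (w=40) → Firm A
  Delta at 18 (w=30) → Firm A
  Beta at 21 (w=7) → Firm A
  Gamma at 37 (w=3) → Firm B
  Alpha at 39 (w=30) → Firm B
Firm A captures 77; Firm B captures 33.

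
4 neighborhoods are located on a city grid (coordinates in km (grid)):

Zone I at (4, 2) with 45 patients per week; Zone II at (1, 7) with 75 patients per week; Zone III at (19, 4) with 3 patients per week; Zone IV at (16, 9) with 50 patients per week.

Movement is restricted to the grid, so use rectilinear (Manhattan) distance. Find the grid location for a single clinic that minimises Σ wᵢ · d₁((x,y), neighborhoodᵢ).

(4, 7)

Manhattan distance separates: Σwᵢ(|x−xᵢ|+|y−yᵢ|) = Σwᵢ|x−xᵢ| + Σwᵢ|y−yᵢ|, so x and y are optimised independently as 1-D weighted medians.
Total weight W = 173; half = 86.5.
x-coordinate, sorted with cumulative weight:
  x=1 (Zone II, w=75) cum 75
  x=4 (Zone I, w=45) cum 120  ← median
  x=16 (Zone IV, w=50) cum 170
  x=19 (Zone III, w=3) cum 173
⇒ x* = 4
y-coordinate, sorted with cumulative weight:
  y=2 (Zone I, w=45) cum 45
  y=4 (Zone III, w=3) cum 48
  y=7 (Zone II, w=75) cum 123  ← median
  y=9 (Zone IV, w=50) cum 173
⇒ y* = 7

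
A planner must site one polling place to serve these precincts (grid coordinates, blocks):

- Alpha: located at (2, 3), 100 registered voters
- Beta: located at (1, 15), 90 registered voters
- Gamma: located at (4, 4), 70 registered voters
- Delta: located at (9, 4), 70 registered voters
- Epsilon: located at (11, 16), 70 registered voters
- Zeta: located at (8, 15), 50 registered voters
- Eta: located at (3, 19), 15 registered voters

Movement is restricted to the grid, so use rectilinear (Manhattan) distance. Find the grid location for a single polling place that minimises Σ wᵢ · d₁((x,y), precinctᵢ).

Manhattan distance separates: Σwᵢ(|x−xᵢ|+|y−yᵢ|) = Σwᵢ|x−xᵢ| + Σwᵢ|y−yᵢ|, so x and y are optimised independently as 1-D weighted medians.
Total weight W = 465; half = 232.5.
x-coordinate, sorted with cumulative weight:
  x=1 (Beta, w=90) cum 90
  x=2 (Alpha, w=100) cum 190
  x=3 (Eta, w=15) cum 205
  x=4 (Gamma, w=70) cum 275  ← median
  x=8 (Zeta, w=50) cum 325
  x=9 (Delta, w=70) cum 395
  x=11 (Epsilon, w=70) cum 465
⇒ x* = 4
y-coordinate, sorted with cumulative weight:
  y=3 (Alpha, w=100) cum 100
  y=4 (Gamma, w=70) cum 170
  y=4 (Delta, w=70) cum 240  ← median
  y=15 (Beta, w=90) cum 330
  y=15 (Zeta, w=50) cum 380
  y=16 (Epsilon, w=70) cum 450
  y=19 (Eta, w=15) cum 465
⇒ y* = 4

(4, 4)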